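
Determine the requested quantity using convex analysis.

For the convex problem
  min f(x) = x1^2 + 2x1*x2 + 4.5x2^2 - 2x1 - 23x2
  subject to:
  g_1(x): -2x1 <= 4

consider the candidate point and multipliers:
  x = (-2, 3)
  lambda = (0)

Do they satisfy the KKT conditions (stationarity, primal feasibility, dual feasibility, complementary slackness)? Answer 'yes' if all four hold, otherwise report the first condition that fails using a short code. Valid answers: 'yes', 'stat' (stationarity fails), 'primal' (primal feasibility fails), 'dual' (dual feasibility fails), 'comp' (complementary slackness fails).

Gradient of f: grad f(x) = Q x + c = (0, 0)
Constraint values g_i(x) = a_i^T x - b_i:
  g_1((-2, 3)) = 0
Stationarity residual: grad f(x) + sum_i lambda_i a_i = (0, 0)
  -> stationarity OK
Primal feasibility (all g_i <= 0): OK
Dual feasibility (all lambda_i >= 0): OK
Complementary slackness (lambda_i * g_i(x) = 0 for all i): OK

Verdict: yes, KKT holds.

yes


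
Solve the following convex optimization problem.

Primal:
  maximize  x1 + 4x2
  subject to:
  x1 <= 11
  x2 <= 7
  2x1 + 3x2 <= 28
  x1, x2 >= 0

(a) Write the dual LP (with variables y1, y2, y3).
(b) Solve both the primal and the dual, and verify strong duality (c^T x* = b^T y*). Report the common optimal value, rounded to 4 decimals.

The standard primal-dual pair for 'max c^T x s.t. A x <= b, x >= 0' is:
  Dual:  min b^T y  s.t.  A^T y >= c,  y >= 0.

So the dual LP is:
  minimize  11y1 + 7y2 + 28y3
  subject to:
    y1 + 2y3 >= 1
    y2 + 3y3 >= 4
    y1, y2, y3 >= 0

Solving the primal: x* = (3.5, 7).
  primal value c^T x* = 31.5.
Solving the dual: y* = (0, 2.5, 0.5).
  dual value b^T y* = 31.5.
Strong duality: c^T x* = b^T y*. Confirmed.

31.5


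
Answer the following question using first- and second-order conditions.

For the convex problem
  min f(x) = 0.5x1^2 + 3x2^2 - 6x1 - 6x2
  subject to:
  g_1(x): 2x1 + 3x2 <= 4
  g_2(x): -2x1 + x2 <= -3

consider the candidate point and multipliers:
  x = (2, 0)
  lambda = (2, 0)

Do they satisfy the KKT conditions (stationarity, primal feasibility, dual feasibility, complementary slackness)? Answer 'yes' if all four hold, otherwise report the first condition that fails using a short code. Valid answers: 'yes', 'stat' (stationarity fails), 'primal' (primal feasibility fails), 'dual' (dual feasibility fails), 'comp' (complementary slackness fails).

Gradient of f: grad f(x) = Q x + c = (-4, -6)
Constraint values g_i(x) = a_i^T x - b_i:
  g_1((2, 0)) = 0
  g_2((2, 0)) = -1
Stationarity residual: grad f(x) + sum_i lambda_i a_i = (0, 0)
  -> stationarity OK
Primal feasibility (all g_i <= 0): OK
Dual feasibility (all lambda_i >= 0): OK
Complementary slackness (lambda_i * g_i(x) = 0 for all i): OK

Verdict: yes, KKT holds.

yes


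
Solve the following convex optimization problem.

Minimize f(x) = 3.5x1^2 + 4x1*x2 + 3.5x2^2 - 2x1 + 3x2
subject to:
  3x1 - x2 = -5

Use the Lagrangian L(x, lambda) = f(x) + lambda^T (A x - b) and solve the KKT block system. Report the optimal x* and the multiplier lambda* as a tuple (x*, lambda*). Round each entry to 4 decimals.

Form the Lagrangian:
  L(x, lambda) = (1/2) x^T Q x + c^T x + lambda^T (A x - b)
Stationarity (grad_x L = 0): Q x + c + A^T lambda = 0.
Primal feasibility: A x = b.

This gives the KKT block system:
  [ Q   A^T ] [ x     ]   [-c ]
  [ A    0  ] [ lambda ] = [ b ]

Solving the linear system:
  x*      = (-1.4043, 0.7872)
  lambda* = (2.8936)
  f(x*)   = 9.8191

x* = (-1.4043, 0.7872), lambda* = (2.8936)


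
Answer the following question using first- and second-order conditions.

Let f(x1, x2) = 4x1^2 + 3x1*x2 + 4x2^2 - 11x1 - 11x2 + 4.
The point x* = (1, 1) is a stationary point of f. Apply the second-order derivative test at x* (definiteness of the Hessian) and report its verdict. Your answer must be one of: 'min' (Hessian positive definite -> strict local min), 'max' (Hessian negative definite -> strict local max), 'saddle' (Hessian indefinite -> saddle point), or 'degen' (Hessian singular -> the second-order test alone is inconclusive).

Compute the Hessian H = grad^2 f:
  H = [[8, 3], [3, 8]]
Verify stationarity: grad f(x*) = H x* + g = (0, 0).
Eigenvalues of H: 5, 11.
Both eigenvalues > 0, so H is positive definite -> x* is a strict local min.

min


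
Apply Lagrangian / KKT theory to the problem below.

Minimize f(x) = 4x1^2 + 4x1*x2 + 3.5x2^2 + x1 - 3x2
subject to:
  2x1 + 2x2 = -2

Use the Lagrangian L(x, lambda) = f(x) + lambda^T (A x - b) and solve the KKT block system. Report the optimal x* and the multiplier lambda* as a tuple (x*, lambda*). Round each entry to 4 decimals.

Form the Lagrangian:
  L(x, lambda) = (1/2) x^T Q x + c^T x + lambda^T (A x - b)
Stationarity (grad_x L = 0): Q x + c + A^T lambda = 0.
Primal feasibility: A x = b.

This gives the KKT block system:
  [ Q   A^T ] [ x     ]   [-c ]
  [ A    0  ] [ lambda ] = [ b ]

Solving the linear system:
  x*      = (-1, 0)
  lambda* = (3.5)
  f(x*)   = 3

x* = (-1, 0), lambda* = (3.5)


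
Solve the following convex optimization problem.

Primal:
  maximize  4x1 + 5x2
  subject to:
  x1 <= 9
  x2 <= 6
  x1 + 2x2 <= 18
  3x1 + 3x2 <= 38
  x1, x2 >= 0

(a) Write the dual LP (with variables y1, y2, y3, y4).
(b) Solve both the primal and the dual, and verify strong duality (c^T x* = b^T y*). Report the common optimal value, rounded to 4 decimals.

The standard primal-dual pair for 'max c^T x s.t. A x <= b, x >= 0' is:
  Dual:  min b^T y  s.t.  A^T y >= c,  y >= 0.

So the dual LP is:
  minimize  9y1 + 6y2 + 18y3 + 38y4
  subject to:
    y1 + y3 + 3y4 >= 4
    y2 + 2y3 + 3y4 >= 5
    y1, y2, y3, y4 >= 0

Solving the primal: x* = (7.3333, 5.3333).
  primal value c^T x* = 56.
Solving the dual: y* = (0, 0, 1, 1).
  dual value b^T y* = 56.
Strong duality: c^T x* = b^T y*. Confirmed.

56


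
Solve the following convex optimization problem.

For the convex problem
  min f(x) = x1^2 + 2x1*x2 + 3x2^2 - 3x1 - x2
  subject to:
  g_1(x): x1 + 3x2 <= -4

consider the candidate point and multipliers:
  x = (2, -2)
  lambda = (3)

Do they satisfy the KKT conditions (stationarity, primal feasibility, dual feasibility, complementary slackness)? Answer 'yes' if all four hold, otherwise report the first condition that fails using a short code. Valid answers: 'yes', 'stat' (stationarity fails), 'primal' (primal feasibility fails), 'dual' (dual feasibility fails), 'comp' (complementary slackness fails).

Gradient of f: grad f(x) = Q x + c = (-3, -9)
Constraint values g_i(x) = a_i^T x - b_i:
  g_1((2, -2)) = 0
Stationarity residual: grad f(x) + sum_i lambda_i a_i = (0, 0)
  -> stationarity OK
Primal feasibility (all g_i <= 0): OK
Dual feasibility (all lambda_i >= 0): OK
Complementary slackness (lambda_i * g_i(x) = 0 for all i): OK

Verdict: yes, KKT holds.

yes


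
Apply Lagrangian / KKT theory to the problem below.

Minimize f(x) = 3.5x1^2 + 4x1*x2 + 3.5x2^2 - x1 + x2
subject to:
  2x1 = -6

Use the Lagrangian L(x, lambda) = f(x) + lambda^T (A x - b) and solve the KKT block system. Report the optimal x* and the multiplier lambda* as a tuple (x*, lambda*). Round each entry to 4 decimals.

Form the Lagrangian:
  L(x, lambda) = (1/2) x^T Q x + c^T x + lambda^T (A x - b)
Stationarity (grad_x L = 0): Q x + c + A^T lambda = 0.
Primal feasibility: A x = b.

This gives the KKT block system:
  [ Q   A^T ] [ x     ]   [-c ]
  [ A    0  ] [ lambda ] = [ b ]

Solving the linear system:
  x*      = (-3, 1.5714)
  lambda* = (7.8571)
  f(x*)   = 25.8571

x* = (-3, 1.5714), lambda* = (7.8571)


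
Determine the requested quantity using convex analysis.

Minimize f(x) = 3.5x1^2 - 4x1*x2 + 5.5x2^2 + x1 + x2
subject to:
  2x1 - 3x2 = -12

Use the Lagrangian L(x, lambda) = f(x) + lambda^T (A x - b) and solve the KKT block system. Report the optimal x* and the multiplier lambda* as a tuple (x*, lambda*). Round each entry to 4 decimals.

Form the Lagrangian:
  L(x, lambda) = (1/2) x^T Q x + c^T x + lambda^T (A x - b)
Stationarity (grad_x L = 0): Q x + c + A^T lambda = 0.
Primal feasibility: A x = b.

This gives the KKT block system:
  [ Q   A^T ] [ x     ]   [-c ]
  [ A    0  ] [ lambda ] = [ b ]

Solving the linear system:
  x*      = (-2.2881, 2.4746)
  lambda* = (12.4576)
  f(x*)   = 74.839

x* = (-2.2881, 2.4746), lambda* = (12.4576)


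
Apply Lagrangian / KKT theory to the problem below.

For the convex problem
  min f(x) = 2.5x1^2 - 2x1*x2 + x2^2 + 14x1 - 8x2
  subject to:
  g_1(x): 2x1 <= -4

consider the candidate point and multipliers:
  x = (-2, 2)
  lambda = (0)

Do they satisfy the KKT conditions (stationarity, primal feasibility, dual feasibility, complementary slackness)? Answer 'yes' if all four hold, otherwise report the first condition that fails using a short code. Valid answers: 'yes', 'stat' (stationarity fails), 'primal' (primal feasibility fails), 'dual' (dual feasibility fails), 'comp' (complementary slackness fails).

Gradient of f: grad f(x) = Q x + c = (0, 0)
Constraint values g_i(x) = a_i^T x - b_i:
  g_1((-2, 2)) = 0
Stationarity residual: grad f(x) + sum_i lambda_i a_i = (0, 0)
  -> stationarity OK
Primal feasibility (all g_i <= 0): OK
Dual feasibility (all lambda_i >= 0): OK
Complementary slackness (lambda_i * g_i(x) = 0 for all i): OK

Verdict: yes, KKT holds.

yes


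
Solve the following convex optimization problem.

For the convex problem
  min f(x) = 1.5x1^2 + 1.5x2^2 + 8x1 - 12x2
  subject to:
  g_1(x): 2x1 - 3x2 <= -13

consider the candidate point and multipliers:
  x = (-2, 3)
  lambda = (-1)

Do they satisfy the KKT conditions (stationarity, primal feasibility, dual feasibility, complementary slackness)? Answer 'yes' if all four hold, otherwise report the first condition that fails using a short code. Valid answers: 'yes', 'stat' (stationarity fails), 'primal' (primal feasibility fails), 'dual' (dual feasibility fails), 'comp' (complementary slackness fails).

Gradient of f: grad f(x) = Q x + c = (2, -3)
Constraint values g_i(x) = a_i^T x - b_i:
  g_1((-2, 3)) = 0
Stationarity residual: grad f(x) + sum_i lambda_i a_i = (0, 0)
  -> stationarity OK
Primal feasibility (all g_i <= 0): OK
Dual feasibility (all lambda_i >= 0): FAILS
Complementary slackness (lambda_i * g_i(x) = 0 for all i): OK

Verdict: the first failing condition is dual_feasibility -> dual.

dual


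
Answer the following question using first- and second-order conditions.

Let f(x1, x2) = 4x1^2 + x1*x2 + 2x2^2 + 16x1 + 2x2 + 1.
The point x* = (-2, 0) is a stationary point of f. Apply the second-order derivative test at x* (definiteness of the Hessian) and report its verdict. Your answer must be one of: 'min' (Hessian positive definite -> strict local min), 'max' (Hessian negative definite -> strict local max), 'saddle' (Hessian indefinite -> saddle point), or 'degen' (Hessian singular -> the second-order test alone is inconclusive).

Compute the Hessian H = grad^2 f:
  H = [[8, 1], [1, 4]]
Verify stationarity: grad f(x*) = H x* + g = (0, 0).
Eigenvalues of H: 3.7639, 8.2361.
Both eigenvalues > 0, so H is positive definite -> x* is a strict local min.

min


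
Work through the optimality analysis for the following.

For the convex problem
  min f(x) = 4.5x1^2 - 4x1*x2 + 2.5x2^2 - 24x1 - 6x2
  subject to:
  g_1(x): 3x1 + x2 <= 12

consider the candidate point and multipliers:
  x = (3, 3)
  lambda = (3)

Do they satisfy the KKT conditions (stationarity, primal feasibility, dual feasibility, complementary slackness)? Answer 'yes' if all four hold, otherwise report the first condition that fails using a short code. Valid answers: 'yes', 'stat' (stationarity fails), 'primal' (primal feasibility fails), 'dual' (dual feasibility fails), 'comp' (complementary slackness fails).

Gradient of f: grad f(x) = Q x + c = (-9, -3)
Constraint values g_i(x) = a_i^T x - b_i:
  g_1((3, 3)) = 0
Stationarity residual: grad f(x) + sum_i lambda_i a_i = (0, 0)
  -> stationarity OK
Primal feasibility (all g_i <= 0): OK
Dual feasibility (all lambda_i >= 0): OK
Complementary slackness (lambda_i * g_i(x) = 0 for all i): OK

Verdict: yes, KKT holds.

yes


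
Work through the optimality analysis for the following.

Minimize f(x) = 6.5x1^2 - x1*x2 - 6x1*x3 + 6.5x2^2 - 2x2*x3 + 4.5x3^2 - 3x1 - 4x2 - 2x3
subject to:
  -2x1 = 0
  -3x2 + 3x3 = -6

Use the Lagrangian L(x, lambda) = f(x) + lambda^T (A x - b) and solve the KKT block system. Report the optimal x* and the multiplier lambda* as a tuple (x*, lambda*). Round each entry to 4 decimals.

Form the Lagrangian:
  L(x, lambda) = (1/2) x^T Q x + c^T x + lambda^T (A x - b)
Stationarity (grad_x L = 0): Q x + c + A^T lambda = 0.
Primal feasibility: A x = b.

This gives the KKT block system:
  [ Q   A^T ] [ x     ]   [-c ]
  [ A    0  ] [ lambda ] = [ b ]

Solving the linear system:
  x*      = (0, 1.1111, -0.8889)
  lambda* = (0.6111, 4.0741)
  f(x*)   = 10.8889

x* = (0, 1.1111, -0.8889), lambda* = (0.6111, 4.0741)


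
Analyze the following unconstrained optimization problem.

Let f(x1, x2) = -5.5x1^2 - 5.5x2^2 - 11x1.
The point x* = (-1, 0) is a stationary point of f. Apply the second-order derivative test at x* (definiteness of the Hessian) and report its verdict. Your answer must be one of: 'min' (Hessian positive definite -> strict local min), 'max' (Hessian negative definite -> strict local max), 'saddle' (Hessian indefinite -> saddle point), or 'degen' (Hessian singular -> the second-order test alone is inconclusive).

Compute the Hessian H = grad^2 f:
  H = [[-11, 0], [0, -11]]
Verify stationarity: grad f(x*) = H x* + g = (0, 0).
Eigenvalues of H: -11, -11.
Both eigenvalues < 0, so H is negative definite -> x* is a strict local max.

max


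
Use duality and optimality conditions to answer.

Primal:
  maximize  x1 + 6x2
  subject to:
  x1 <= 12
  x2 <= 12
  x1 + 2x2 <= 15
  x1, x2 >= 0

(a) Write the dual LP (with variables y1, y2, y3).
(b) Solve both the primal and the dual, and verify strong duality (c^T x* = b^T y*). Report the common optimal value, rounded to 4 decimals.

The standard primal-dual pair for 'max c^T x s.t. A x <= b, x >= 0' is:
  Dual:  min b^T y  s.t.  A^T y >= c,  y >= 0.

So the dual LP is:
  minimize  12y1 + 12y2 + 15y3
  subject to:
    y1 + y3 >= 1
    y2 + 2y3 >= 6
    y1, y2, y3 >= 0

Solving the primal: x* = (0, 7.5).
  primal value c^T x* = 45.
Solving the dual: y* = (0, 0, 3).
  dual value b^T y* = 45.
Strong duality: c^T x* = b^T y*. Confirmed.

45


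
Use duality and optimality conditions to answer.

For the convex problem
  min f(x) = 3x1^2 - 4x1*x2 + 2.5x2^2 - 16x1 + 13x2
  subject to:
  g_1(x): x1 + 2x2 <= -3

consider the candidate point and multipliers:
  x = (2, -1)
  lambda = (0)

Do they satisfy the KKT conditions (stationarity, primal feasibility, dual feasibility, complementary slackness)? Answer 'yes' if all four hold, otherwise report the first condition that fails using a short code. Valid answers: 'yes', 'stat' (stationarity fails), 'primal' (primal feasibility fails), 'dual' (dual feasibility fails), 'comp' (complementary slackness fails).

Gradient of f: grad f(x) = Q x + c = (0, 0)
Constraint values g_i(x) = a_i^T x - b_i:
  g_1((2, -1)) = 3
Stationarity residual: grad f(x) + sum_i lambda_i a_i = (0, 0)
  -> stationarity OK
Primal feasibility (all g_i <= 0): FAILS
Dual feasibility (all lambda_i >= 0): OK
Complementary slackness (lambda_i * g_i(x) = 0 for all i): OK

Verdict: the first failing condition is primal_feasibility -> primal.

primal


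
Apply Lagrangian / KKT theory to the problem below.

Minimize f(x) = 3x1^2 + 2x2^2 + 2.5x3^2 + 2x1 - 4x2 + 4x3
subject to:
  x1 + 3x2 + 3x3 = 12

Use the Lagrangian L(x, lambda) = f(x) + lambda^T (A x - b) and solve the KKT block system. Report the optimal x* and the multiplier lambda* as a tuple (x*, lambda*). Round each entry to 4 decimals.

Form the Lagrangian:
  L(x, lambda) = (1/2) x^T Q x + c^T x + lambda^T (A x - b)
Stationarity (grad_x L = 0): Q x + c + A^T lambda = 0.
Primal feasibility: A x = b.

This gives the KKT block system:
  [ Q   A^T ] [ x     ]   [-c ]
  [ A    0  ] [ lambda ] = [ b ]

Solving the linear system:
  x*      = (0.1304, 3.087, 0.8696)
  lambda* = (-2.7826)
  f(x*)   = 12.3913

x* = (0.1304, 3.087, 0.8696), lambda* = (-2.7826)


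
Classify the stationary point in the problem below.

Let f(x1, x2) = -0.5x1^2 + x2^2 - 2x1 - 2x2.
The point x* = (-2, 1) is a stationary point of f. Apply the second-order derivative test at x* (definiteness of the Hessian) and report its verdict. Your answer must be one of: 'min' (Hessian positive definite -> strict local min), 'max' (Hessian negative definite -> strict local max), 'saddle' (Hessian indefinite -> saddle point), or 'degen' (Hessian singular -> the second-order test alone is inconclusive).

Compute the Hessian H = grad^2 f:
  H = [[-1, 0], [0, 2]]
Verify stationarity: grad f(x*) = H x* + g = (0, 0).
Eigenvalues of H: -1, 2.
Eigenvalues have mixed signs, so H is indefinite -> x* is a saddle point.

saddle


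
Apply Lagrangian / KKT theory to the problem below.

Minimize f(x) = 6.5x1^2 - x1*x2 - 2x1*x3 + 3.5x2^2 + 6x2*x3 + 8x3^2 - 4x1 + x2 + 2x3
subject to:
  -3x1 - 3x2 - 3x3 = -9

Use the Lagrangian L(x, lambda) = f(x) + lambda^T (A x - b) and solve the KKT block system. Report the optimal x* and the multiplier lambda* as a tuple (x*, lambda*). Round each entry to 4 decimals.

Form the Lagrangian:
  L(x, lambda) = (1/2) x^T Q x + c^T x + lambda^T (A x - b)
Stationarity (grad_x L = 0): Q x + c + A^T lambda = 0.
Primal feasibility: A x = b.

This gives the KKT block system:
  [ Q   A^T ] [ x     ]   [-c ]
  [ A    0  ] [ lambda ] = [ b ]

Solving the linear system:
  x*      = (1.3182, 1.5, 0.1818)
  lambda* = (3.7576)
  f(x*)   = 15.2045

x* = (1.3182, 1.5, 0.1818), lambda* = (3.7576)


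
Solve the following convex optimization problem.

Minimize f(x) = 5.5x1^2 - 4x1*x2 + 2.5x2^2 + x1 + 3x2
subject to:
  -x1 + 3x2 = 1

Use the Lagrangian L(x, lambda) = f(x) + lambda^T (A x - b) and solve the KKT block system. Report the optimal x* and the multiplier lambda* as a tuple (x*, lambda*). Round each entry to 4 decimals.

Form the Lagrangian:
  L(x, lambda) = (1/2) x^T Q x + c^T x + lambda^T (A x - b)
Stationarity (grad_x L = 0): Q x + c + A^T lambda = 0.
Primal feasibility: A x = b.

This gives the KKT block system:
  [ Q   A^T ] [ x     ]   [-c ]
  [ A    0  ] [ lambda ] = [ b ]

Solving the linear system:
  x*      = (-0.1375, 0.2875)
  lambda* = (-1.6625)
  f(x*)   = 1.1937

x* = (-0.1375, 0.2875), lambda* = (-1.6625)


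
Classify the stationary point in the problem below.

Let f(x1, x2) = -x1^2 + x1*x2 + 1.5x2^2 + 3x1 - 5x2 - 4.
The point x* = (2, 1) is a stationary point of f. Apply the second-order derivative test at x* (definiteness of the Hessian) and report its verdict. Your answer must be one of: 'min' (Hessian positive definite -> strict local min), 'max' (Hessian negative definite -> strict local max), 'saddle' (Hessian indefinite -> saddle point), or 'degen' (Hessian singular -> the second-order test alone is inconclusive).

Compute the Hessian H = grad^2 f:
  H = [[-2, 1], [1, 3]]
Verify stationarity: grad f(x*) = H x* + g = (0, 0).
Eigenvalues of H: -2.1926, 3.1926.
Eigenvalues have mixed signs, so H is indefinite -> x* is a saddle point.

saddle


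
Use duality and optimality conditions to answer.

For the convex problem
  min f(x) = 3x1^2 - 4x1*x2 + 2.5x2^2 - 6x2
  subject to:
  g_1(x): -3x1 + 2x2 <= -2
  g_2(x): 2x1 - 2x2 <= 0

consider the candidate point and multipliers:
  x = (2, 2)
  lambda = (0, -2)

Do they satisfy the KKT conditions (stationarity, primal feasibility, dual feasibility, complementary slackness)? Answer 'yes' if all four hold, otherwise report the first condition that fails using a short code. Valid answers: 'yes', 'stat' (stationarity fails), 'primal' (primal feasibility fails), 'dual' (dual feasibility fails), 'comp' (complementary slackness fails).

Gradient of f: grad f(x) = Q x + c = (4, -4)
Constraint values g_i(x) = a_i^T x - b_i:
  g_1((2, 2)) = 0
  g_2((2, 2)) = 0
Stationarity residual: grad f(x) + sum_i lambda_i a_i = (0, 0)
  -> stationarity OK
Primal feasibility (all g_i <= 0): OK
Dual feasibility (all lambda_i >= 0): FAILS
Complementary slackness (lambda_i * g_i(x) = 0 for all i): OK

Verdict: the first failing condition is dual_feasibility -> dual.

dual


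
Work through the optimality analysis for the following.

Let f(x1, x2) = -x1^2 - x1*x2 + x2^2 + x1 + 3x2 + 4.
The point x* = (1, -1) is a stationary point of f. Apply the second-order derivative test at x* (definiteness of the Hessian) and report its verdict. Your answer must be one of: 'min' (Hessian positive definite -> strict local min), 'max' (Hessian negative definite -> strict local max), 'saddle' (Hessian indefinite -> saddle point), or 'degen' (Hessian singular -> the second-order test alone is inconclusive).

Compute the Hessian H = grad^2 f:
  H = [[-2, -1], [-1, 2]]
Verify stationarity: grad f(x*) = H x* + g = (0, 0).
Eigenvalues of H: -2.2361, 2.2361.
Eigenvalues have mixed signs, so H is indefinite -> x* is a saddle point.

saddle


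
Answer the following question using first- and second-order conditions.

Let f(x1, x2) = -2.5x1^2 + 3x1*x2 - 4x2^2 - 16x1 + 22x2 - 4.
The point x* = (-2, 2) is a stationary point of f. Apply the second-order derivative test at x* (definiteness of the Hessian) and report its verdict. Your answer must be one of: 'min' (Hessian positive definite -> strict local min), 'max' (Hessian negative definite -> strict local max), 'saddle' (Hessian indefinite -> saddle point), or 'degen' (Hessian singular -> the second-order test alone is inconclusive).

Compute the Hessian H = grad^2 f:
  H = [[-5, 3], [3, -8]]
Verify stationarity: grad f(x*) = H x* + g = (0, 0).
Eigenvalues of H: -9.8541, -3.1459.
Both eigenvalues < 0, so H is negative definite -> x* is a strict local max.

max


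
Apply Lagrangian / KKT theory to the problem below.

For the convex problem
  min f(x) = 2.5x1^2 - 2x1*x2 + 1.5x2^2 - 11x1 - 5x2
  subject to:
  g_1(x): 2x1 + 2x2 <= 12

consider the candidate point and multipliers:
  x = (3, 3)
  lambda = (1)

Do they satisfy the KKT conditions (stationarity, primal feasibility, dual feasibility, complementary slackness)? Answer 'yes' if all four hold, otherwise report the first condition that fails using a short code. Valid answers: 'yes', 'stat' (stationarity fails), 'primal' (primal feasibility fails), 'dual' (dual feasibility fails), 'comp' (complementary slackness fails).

Gradient of f: grad f(x) = Q x + c = (-2, -2)
Constraint values g_i(x) = a_i^T x - b_i:
  g_1((3, 3)) = 0
Stationarity residual: grad f(x) + sum_i lambda_i a_i = (0, 0)
  -> stationarity OK
Primal feasibility (all g_i <= 0): OK
Dual feasibility (all lambda_i >= 0): OK
Complementary slackness (lambda_i * g_i(x) = 0 for all i): OK

Verdict: yes, KKT holds.

yes


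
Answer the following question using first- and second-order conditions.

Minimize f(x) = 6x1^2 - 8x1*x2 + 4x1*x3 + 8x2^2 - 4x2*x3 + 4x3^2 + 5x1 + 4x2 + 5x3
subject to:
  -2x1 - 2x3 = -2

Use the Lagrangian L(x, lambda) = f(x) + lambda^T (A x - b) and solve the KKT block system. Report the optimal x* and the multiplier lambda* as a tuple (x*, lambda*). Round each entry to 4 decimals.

Form the Lagrangian:
  L(x, lambda) = (1/2) x^T Q x + c^T x + lambda^T (A x - b)
Stationarity (grad_x L = 0): Q x + c + A^T lambda = 0.
Primal feasibility: A x = b.

This gives the KKT block system:
  [ Q   A^T ] [ x     ]   [-c ]
  [ A    0  ] [ lambda ] = [ b ]

Solving the linear system:
  x*      = (0.3636, 0.0909, 0.6364)
  lambda* = (5.5909)
  f(x*)   = 8.2727

x* = (0.3636, 0.0909, 0.6364), lambda* = (5.5909)


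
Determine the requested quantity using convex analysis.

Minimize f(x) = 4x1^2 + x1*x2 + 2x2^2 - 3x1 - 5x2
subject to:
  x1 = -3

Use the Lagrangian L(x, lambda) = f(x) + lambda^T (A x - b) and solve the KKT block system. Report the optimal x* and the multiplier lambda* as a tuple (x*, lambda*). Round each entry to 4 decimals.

Form the Lagrangian:
  L(x, lambda) = (1/2) x^T Q x + c^T x + lambda^T (A x - b)
Stationarity (grad_x L = 0): Q x + c + A^T lambda = 0.
Primal feasibility: A x = b.

This gives the KKT block system:
  [ Q   A^T ] [ x     ]   [-c ]
  [ A    0  ] [ lambda ] = [ b ]

Solving the linear system:
  x*      = (-3, 2)
  lambda* = (25)
  f(x*)   = 37

x* = (-3, 2), lambda* = (25)


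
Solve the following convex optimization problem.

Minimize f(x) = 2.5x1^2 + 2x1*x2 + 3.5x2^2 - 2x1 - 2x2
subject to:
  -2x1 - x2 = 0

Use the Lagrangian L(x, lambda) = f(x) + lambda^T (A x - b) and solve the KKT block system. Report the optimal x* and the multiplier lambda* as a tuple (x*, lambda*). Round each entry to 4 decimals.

Form the Lagrangian:
  L(x, lambda) = (1/2) x^T Q x + c^T x + lambda^T (A x - b)
Stationarity (grad_x L = 0): Q x + c + A^T lambda = 0.
Primal feasibility: A x = b.

This gives the KKT block system:
  [ Q   A^T ] [ x     ]   [-c ]
  [ A    0  ] [ lambda ] = [ b ]

Solving the linear system:
  x*      = (-0.08, 0.16)
  lambda* = (-1.04)
  f(x*)   = -0.08

x* = (-0.08, 0.16), lambda* = (-1.04)


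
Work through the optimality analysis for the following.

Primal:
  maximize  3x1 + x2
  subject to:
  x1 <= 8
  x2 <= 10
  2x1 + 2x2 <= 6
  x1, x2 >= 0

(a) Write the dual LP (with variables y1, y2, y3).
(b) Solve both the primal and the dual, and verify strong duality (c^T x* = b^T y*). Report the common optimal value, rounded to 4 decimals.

The standard primal-dual pair for 'max c^T x s.t. A x <= b, x >= 0' is:
  Dual:  min b^T y  s.t.  A^T y >= c,  y >= 0.

So the dual LP is:
  minimize  8y1 + 10y2 + 6y3
  subject to:
    y1 + 2y3 >= 3
    y2 + 2y3 >= 1
    y1, y2, y3 >= 0

Solving the primal: x* = (3, 0).
  primal value c^T x* = 9.
Solving the dual: y* = (0, 0, 1.5).
  dual value b^T y* = 9.
Strong duality: c^T x* = b^T y*. Confirmed.

9


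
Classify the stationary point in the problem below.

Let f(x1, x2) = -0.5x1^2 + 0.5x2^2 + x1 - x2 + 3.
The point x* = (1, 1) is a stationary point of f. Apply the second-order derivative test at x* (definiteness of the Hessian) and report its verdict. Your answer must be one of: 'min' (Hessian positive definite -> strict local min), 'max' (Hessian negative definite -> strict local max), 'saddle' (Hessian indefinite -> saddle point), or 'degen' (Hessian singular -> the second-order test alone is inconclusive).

Compute the Hessian H = grad^2 f:
  H = [[-1, 0], [0, 1]]
Verify stationarity: grad f(x*) = H x* + g = (0, 0).
Eigenvalues of H: -1, 1.
Eigenvalues have mixed signs, so H is indefinite -> x* is a saddle point.

saddle


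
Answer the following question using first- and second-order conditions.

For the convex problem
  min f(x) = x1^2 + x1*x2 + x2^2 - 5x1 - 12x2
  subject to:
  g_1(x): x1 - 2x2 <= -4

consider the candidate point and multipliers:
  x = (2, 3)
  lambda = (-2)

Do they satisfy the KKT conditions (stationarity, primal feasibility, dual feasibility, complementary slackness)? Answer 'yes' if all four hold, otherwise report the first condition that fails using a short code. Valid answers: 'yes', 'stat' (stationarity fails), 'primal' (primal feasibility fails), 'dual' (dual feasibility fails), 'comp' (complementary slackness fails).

Gradient of f: grad f(x) = Q x + c = (2, -4)
Constraint values g_i(x) = a_i^T x - b_i:
  g_1((2, 3)) = 0
Stationarity residual: grad f(x) + sum_i lambda_i a_i = (0, 0)
  -> stationarity OK
Primal feasibility (all g_i <= 0): OK
Dual feasibility (all lambda_i >= 0): FAILS
Complementary slackness (lambda_i * g_i(x) = 0 for all i): OK

Verdict: the first failing condition is dual_feasibility -> dual.

dual


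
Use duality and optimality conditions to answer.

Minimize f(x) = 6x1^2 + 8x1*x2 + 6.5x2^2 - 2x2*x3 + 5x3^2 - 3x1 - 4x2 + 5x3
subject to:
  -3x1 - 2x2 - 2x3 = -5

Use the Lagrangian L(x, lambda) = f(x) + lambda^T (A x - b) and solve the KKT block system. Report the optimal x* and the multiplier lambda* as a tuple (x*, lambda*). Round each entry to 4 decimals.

Form the Lagrangian:
  L(x, lambda) = (1/2) x^T Q x + c^T x + lambda^T (A x - b)
Stationarity (grad_x L = 0): Q x + c + A^T lambda = 0.
Primal feasibility: A x = b.

This gives the KKT block system:
  [ Q   A^T ] [ x     ]   [-c ]
  [ A    0  ] [ lambda ] = [ b ]

Solving the linear system:
  x*      = (1.1037, 0.3816, 0.4628)
  lambda* = (4.4325)
  f(x*)   = 9.8195

x* = (1.1037, 0.3816, 0.4628), lambda* = (4.4325)


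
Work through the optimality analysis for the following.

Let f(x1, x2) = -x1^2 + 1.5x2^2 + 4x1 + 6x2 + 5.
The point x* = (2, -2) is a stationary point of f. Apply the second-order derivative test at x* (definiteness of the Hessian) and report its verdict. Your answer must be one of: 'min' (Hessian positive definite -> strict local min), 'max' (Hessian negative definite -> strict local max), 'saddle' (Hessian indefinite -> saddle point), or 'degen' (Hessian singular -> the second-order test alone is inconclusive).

Compute the Hessian H = grad^2 f:
  H = [[-2, 0], [0, 3]]
Verify stationarity: grad f(x*) = H x* + g = (0, 0).
Eigenvalues of H: -2, 3.
Eigenvalues have mixed signs, so H is indefinite -> x* is a saddle point.

saddle


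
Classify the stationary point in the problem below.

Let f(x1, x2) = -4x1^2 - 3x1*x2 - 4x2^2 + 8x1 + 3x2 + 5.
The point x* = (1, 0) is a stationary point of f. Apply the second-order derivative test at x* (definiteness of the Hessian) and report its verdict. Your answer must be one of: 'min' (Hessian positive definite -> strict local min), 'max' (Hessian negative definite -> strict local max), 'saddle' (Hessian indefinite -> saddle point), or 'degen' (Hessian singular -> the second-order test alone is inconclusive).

Compute the Hessian H = grad^2 f:
  H = [[-8, -3], [-3, -8]]
Verify stationarity: grad f(x*) = H x* + g = (0, 0).
Eigenvalues of H: -11, -5.
Both eigenvalues < 0, so H is negative definite -> x* is a strict local max.

max


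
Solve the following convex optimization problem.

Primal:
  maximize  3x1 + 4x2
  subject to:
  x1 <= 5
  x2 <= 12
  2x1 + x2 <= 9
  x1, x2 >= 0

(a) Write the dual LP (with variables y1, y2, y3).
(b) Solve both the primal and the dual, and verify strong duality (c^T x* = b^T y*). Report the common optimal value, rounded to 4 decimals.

The standard primal-dual pair for 'max c^T x s.t. A x <= b, x >= 0' is:
  Dual:  min b^T y  s.t.  A^T y >= c,  y >= 0.

So the dual LP is:
  minimize  5y1 + 12y2 + 9y3
  subject to:
    y1 + 2y3 >= 3
    y2 + y3 >= 4
    y1, y2, y3 >= 0

Solving the primal: x* = (0, 9).
  primal value c^T x* = 36.
Solving the dual: y* = (0, 0, 4).
  dual value b^T y* = 36.
Strong duality: c^T x* = b^T y*. Confirmed.

36


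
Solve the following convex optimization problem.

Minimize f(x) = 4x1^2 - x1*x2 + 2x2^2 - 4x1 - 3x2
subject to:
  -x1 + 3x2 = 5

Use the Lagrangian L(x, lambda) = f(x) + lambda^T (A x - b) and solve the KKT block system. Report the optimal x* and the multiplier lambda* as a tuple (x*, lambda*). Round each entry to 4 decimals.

Form the Lagrangian:
  L(x, lambda) = (1/2) x^T Q x + c^T x + lambda^T (A x - b)
Stationarity (grad_x L = 0): Q x + c + A^T lambda = 0.
Primal feasibility: A x = b.

This gives the KKT block system:
  [ Q   A^T ] [ x     ]   [-c ]
  [ A    0  ] [ lambda ] = [ b ]

Solving the linear system:
  x*      = (0.5714, 1.8571)
  lambda* = (-1.2857)
  f(x*)   = -0.7143

x* = (0.5714, 1.8571), lambda* = (-1.2857)


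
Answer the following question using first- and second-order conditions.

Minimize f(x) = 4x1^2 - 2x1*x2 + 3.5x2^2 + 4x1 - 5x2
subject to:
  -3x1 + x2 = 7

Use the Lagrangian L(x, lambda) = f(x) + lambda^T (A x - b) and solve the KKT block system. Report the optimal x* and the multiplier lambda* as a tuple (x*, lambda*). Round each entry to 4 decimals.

Form the Lagrangian:
  L(x, lambda) = (1/2) x^T Q x + c^T x + lambda^T (A x - b)
Stationarity (grad_x L = 0): Q x + c + A^T lambda = 0.
Primal feasibility: A x = b.

This gives the KKT block system:
  [ Q   A^T ] [ x     ]   [-c ]
  [ A    0  ] [ lambda ] = [ b ]

Solving the linear system:
  x*      = (-2.0678, 0.7966)
  lambda* = (-4.7119)
  f(x*)   = 10.3644

x* = (-2.0678, 0.7966), lambda* = (-4.7119)


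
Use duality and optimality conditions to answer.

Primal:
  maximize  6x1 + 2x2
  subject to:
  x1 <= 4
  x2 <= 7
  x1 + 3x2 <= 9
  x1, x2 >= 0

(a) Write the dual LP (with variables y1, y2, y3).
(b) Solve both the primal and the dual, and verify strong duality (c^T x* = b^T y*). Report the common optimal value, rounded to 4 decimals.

The standard primal-dual pair for 'max c^T x s.t. A x <= b, x >= 0' is:
  Dual:  min b^T y  s.t.  A^T y >= c,  y >= 0.

So the dual LP is:
  minimize  4y1 + 7y2 + 9y3
  subject to:
    y1 + y3 >= 6
    y2 + 3y3 >= 2
    y1, y2, y3 >= 0

Solving the primal: x* = (4, 1.6667).
  primal value c^T x* = 27.3333.
Solving the dual: y* = (5.3333, 0, 0.6667).
  dual value b^T y* = 27.3333.
Strong duality: c^T x* = b^T y*. Confirmed.

27.3333


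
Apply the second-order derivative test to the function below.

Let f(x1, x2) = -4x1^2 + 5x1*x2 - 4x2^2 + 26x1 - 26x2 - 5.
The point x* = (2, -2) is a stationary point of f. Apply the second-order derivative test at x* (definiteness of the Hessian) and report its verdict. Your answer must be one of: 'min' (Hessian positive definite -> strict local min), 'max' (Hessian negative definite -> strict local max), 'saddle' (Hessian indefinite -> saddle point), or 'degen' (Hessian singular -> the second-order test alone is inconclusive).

Compute the Hessian H = grad^2 f:
  H = [[-8, 5], [5, -8]]
Verify stationarity: grad f(x*) = H x* + g = (0, 0).
Eigenvalues of H: -13, -3.
Both eigenvalues < 0, so H is negative definite -> x* is a strict local max.

max


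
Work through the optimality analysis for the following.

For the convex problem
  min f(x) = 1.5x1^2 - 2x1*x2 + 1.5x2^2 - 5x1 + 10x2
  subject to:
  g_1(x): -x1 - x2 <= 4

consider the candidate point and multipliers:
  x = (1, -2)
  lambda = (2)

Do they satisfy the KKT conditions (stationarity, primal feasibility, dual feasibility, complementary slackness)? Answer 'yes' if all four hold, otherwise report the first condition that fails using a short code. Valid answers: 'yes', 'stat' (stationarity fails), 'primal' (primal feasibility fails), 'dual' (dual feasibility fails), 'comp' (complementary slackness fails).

Gradient of f: grad f(x) = Q x + c = (2, 2)
Constraint values g_i(x) = a_i^T x - b_i:
  g_1((1, -2)) = -3
Stationarity residual: grad f(x) + sum_i lambda_i a_i = (0, 0)
  -> stationarity OK
Primal feasibility (all g_i <= 0): OK
Dual feasibility (all lambda_i >= 0): OK
Complementary slackness (lambda_i * g_i(x) = 0 for all i): FAILS

Verdict: the first failing condition is complementary_slackness -> comp.

comp


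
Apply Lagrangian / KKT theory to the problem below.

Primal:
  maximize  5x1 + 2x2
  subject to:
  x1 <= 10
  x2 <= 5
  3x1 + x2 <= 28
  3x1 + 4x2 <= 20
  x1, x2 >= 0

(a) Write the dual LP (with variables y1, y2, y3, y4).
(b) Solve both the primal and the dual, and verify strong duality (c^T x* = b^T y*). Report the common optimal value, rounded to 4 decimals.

The standard primal-dual pair for 'max c^T x s.t. A x <= b, x >= 0' is:
  Dual:  min b^T y  s.t.  A^T y >= c,  y >= 0.

So the dual LP is:
  minimize  10y1 + 5y2 + 28y3 + 20y4
  subject to:
    y1 + 3y3 + 3y4 >= 5
    y2 + y3 + 4y4 >= 2
    y1, y2, y3, y4 >= 0

Solving the primal: x* = (6.6667, 0).
  primal value c^T x* = 33.3333.
Solving the dual: y* = (0, 0, 0, 1.6667).
  dual value b^T y* = 33.3333.
Strong duality: c^T x* = b^T y*. Confirmed.

33.3333


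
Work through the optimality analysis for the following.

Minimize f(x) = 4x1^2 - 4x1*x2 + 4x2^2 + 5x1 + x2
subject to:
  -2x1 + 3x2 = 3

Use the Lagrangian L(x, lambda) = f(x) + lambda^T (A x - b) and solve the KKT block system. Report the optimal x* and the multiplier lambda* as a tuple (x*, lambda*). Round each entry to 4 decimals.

Form the Lagrangian:
  L(x, lambda) = (1/2) x^T Q x + c^T x + lambda^T (A x - b)
Stationarity (grad_x L = 0): Q x + c + A^T lambda = 0.
Primal feasibility: A x = b.

This gives the KKT block system:
  [ Q   A^T ] [ x     ]   [-c ]
  [ A    0  ] [ lambda ] = [ b ]

Solving the linear system:
  x*      = (-1.125, 0.25)
  lambda* = (-2.5)
  f(x*)   = 1.0625

x* = (-1.125, 0.25), lambda* = (-2.5)


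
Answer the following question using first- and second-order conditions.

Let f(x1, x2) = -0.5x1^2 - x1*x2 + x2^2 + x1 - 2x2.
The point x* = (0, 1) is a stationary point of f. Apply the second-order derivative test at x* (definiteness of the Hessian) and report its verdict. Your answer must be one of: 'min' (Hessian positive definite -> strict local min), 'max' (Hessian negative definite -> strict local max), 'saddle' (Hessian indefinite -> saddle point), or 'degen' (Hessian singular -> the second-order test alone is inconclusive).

Compute the Hessian H = grad^2 f:
  H = [[-1, -1], [-1, 2]]
Verify stationarity: grad f(x*) = H x* + g = (0, 0).
Eigenvalues of H: -1.3028, 2.3028.
Eigenvalues have mixed signs, so H is indefinite -> x* is a saddle point.

saddle


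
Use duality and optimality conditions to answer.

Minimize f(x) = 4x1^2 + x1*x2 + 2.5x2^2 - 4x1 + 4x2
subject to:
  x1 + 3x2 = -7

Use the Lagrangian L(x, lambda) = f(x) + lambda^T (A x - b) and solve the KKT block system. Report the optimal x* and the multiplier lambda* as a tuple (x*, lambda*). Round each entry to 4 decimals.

Form the Lagrangian:
  L(x, lambda) = (1/2) x^T Q x + c^T x + lambda^T (A x - b)
Stationarity (grad_x L = 0): Q x + c + A^T lambda = 0.
Primal feasibility: A x = b.

This gives the KKT block system:
  [ Q   A^T ] [ x     ]   [-c ]
  [ A    0  ] [ lambda ] = [ b ]

Solving the linear system:
  x*      = (0.4789, -2.493)
  lambda* = (2.662)
  f(x*)   = 3.3732

x* = (0.4789, -2.493), lambda* = (2.662)


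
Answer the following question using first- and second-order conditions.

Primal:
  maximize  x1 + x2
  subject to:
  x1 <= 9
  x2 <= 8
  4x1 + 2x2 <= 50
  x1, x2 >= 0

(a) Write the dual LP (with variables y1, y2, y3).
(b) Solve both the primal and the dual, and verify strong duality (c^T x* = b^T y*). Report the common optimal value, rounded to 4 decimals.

The standard primal-dual pair for 'max c^T x s.t. A x <= b, x >= 0' is:
  Dual:  min b^T y  s.t.  A^T y >= c,  y >= 0.

So the dual LP is:
  minimize  9y1 + 8y2 + 50y3
  subject to:
    y1 + 4y3 >= 1
    y2 + 2y3 >= 1
    y1, y2, y3 >= 0

Solving the primal: x* = (8.5, 8).
  primal value c^T x* = 16.5.
Solving the dual: y* = (0, 0.5, 0.25).
  dual value b^T y* = 16.5.
Strong duality: c^T x* = b^T y*. Confirmed.

16.5


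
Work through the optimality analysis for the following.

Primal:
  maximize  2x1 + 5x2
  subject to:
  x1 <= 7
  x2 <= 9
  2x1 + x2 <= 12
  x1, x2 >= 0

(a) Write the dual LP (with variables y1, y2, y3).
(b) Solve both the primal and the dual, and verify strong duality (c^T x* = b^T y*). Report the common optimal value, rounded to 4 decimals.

The standard primal-dual pair for 'max c^T x s.t. A x <= b, x >= 0' is:
  Dual:  min b^T y  s.t.  A^T y >= c,  y >= 0.

So the dual LP is:
  minimize  7y1 + 9y2 + 12y3
  subject to:
    y1 + 2y3 >= 2
    y2 + y3 >= 5
    y1, y2, y3 >= 0

Solving the primal: x* = (1.5, 9).
  primal value c^T x* = 48.
Solving the dual: y* = (0, 4, 1).
  dual value b^T y* = 48.
Strong duality: c^T x* = b^T y*. Confirmed.

48


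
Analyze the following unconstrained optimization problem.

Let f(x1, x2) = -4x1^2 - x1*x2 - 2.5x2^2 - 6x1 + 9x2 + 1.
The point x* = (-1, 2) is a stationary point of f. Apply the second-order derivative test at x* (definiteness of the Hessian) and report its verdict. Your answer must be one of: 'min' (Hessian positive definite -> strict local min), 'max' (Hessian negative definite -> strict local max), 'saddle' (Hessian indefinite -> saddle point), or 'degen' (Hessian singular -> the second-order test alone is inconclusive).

Compute the Hessian H = grad^2 f:
  H = [[-8, -1], [-1, -5]]
Verify stationarity: grad f(x*) = H x* + g = (0, 0).
Eigenvalues of H: -8.3028, -4.6972.
Both eigenvalues < 0, so H is negative definite -> x* is a strict local max.

max


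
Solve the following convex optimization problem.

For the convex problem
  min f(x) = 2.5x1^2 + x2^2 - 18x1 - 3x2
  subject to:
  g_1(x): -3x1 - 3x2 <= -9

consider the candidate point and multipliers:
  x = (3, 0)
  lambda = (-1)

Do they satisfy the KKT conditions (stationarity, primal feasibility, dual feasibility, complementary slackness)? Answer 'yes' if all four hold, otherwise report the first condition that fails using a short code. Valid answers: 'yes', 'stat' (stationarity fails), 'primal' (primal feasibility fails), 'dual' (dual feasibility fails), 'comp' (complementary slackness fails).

Gradient of f: grad f(x) = Q x + c = (-3, -3)
Constraint values g_i(x) = a_i^T x - b_i:
  g_1((3, 0)) = 0
Stationarity residual: grad f(x) + sum_i lambda_i a_i = (0, 0)
  -> stationarity OK
Primal feasibility (all g_i <= 0): OK
Dual feasibility (all lambda_i >= 0): FAILS
Complementary slackness (lambda_i * g_i(x) = 0 for all i): OK

Verdict: the first failing condition is dual_feasibility -> dual.

dual
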